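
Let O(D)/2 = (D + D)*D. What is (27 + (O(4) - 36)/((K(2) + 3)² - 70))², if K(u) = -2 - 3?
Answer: 769129/1089 ≈ 706.27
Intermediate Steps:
K(u) = -5
O(D) = 4*D² (O(D) = 2*((D + D)*D) = 2*((2*D)*D) = 2*(2*D²) = 4*D²)
(27 + (O(4) - 36)/((K(2) + 3)² - 70))² = (27 + (4*4² - 36)/((-5 + 3)² - 70))² = (27 + (4*16 - 36)/((-2)² - 70))² = (27 + (64 - 36)/(4 - 70))² = (27 + 28/(-66))² = (27 + 28*(-1/66))² = (27 - 14/33)² = (877/33)² = 769129/1089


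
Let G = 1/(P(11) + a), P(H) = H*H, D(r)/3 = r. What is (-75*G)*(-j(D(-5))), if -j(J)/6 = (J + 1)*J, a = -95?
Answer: -47250/13 ≈ -3634.6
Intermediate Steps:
D(r) = 3*r
P(H) = H²
j(J) = -6*J*(1 + J) (j(J) = -6*(J + 1)*J = -6*(1 + J)*J = -6*J*(1 + J))
G = 1/26 (G = 1/(11² - 95) = 1/(121 - 95) = 1/26 ≈ 0.038462)
(-75*G)*(-j(D(-5))) = (-75*1/26)*(-(-6)*3*(-5)*(1 + 3*(-5))) = -(-75)*(-6*(-15)*(1 - 15))/26 = -(-75)*(-6*(-15)*(-14))/26 = -(-75)*(-1260)/26 = -75/26*1260 = -47250/13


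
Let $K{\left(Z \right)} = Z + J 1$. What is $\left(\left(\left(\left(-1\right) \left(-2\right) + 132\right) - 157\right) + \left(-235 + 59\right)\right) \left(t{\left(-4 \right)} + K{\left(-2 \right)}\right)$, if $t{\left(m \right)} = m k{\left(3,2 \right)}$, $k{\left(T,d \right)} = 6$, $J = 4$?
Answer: $4378$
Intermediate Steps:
$t{\left(m \right)} = 6 m$ ($t{\left(m \right)} = m 6 = 6 m$)
$K{\left(Z \right)} = 4 + Z$ ($K{\left(Z \right)} = Z + 4 \cdot 1 = Z + 4 = 4 + Z$)
$\left(\left(\left(\left(-1\right) \left(-2\right) + 132\right) - 157\right) + \left(-235 + 59\right)\right) \left(t{\left(-4 \right)} + K{\left(-2 \right)}\right) = \left(\left(\left(\left(-1\right) \left(-2\right) + 132\right) - 157\right) + \left(-235 + 59\right)\right) \left(6 \left(-4\right) + \left(4 - 2\right)\right) = \left(\left(\left(2 + 132\right) - 157\right) - 176\right) \left(-24 + 2\right) = \left(\left(134 - 157\right) - 176\right) \left(-22\right) = \left(-23 - 176\right) \left(-22\right) = \left(-199\right) \left(-22\right) = 4378$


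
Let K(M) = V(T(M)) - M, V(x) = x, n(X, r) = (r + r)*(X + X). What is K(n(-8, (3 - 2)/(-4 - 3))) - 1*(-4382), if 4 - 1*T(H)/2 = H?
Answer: 30634/7 ≈ 4376.3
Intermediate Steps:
T(H) = 8 - 2*H
n(X, r) = 4*X*r (n(X, r) = (2*r)*(2*X) = 4*X*r)
K(M) = 8 - 3*M (K(M) = (8 - 2*M) - M = 8 - 3*M)
K(n(-8, (3 - 2)/(-4 - 3))) - 1*(-4382) = (8 - 12*(-8)*(3 - 2)/(-4 - 3)) - 1*(-4382) = (8 - 12*(-8)*1/(-7)) + 4382 = (8 - 12*(-8)*1*(-⅐)) + 4382 = (8 - 12*(-8)*(-1)/7) + 4382 = (8 - 3*32/7) + 4382 = (8 - 96/7) + 4382 = -40/7 + 4382 = 30634/7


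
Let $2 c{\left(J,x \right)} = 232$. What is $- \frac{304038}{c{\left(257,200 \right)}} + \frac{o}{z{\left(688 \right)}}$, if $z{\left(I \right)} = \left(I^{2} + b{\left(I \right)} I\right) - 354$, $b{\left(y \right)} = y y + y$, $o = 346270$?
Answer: $- \frac{24825225180727}{9471603174} \approx -2621.0$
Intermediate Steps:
$c{\left(J,x \right)} = 116$ ($c{\left(J,x \right)} = \frac{1}{2} \cdot 232 = 116$)
$b{\left(y \right)} = y + y^{2}$ ($b{\left(y \right)} = y^{2} + y = y + y^{2}$)
$z{\left(I \right)} = -354 + I^{2} + I^{2} \left(1 + I\right)$ ($z{\left(I \right)} = \left(I^{2} + I \left(1 + I\right) I\right) - 354 = \left(I^{2} + I^{2} \left(1 + I\right)\right) - 354 = -354 + I^{2} + I^{2} \left(1 + I\right)$)
$- \frac{304038}{c{\left(257,200 \right)}} + \frac{o}{z{\left(688 \right)}} = - \frac{304038}{116} + \frac{346270}{-354 + 688^{3} + 2 \cdot 688^{2}} = \left(-304038\right) \frac{1}{116} + \frac{346270}{-354 + 325660672 + 2 \cdot 473344} = - \frac{152019}{58} + \frac{346270}{-354 + 325660672 + 946688} = - \frac{152019}{58} + \frac{346270}{326607006} = - \frac{152019}{58} + 346270 \cdot \frac{1}{326607006} = - \frac{152019}{58} + \frac{173135}{163303503} = - \frac{24825225180727}{9471603174}$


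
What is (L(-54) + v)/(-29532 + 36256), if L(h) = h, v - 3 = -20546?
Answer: -20597/6724 ≈ -3.0632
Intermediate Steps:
v = -20543 (v = 3 - 20546 = -20543)
(L(-54) + v)/(-29532 + 36256) = (-54 - 20543)/(-29532 + 36256) = -20597/6724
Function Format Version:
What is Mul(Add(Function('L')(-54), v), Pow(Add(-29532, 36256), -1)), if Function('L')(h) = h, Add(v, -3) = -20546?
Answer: Rational(-20597, 6724) ≈ -3.0632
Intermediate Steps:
v = -20543 (v = Add(3, -20546) = -20543)
Mul(Add(Function('L')(-54), v), Pow(Add(-29532, 36256), -1)) = Mul(Add(-54, -20543), Pow(Add(-29532, 36256), -1)) = Mul(-20597, Pow(6724, -1)) = Mul(-20597, Rational(1, 6724)) = Rational(-20597, 6724)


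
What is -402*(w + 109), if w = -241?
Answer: 53064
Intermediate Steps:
-402*(w + 109) = -402*(-241 + 109) = -402*(-132) = 53064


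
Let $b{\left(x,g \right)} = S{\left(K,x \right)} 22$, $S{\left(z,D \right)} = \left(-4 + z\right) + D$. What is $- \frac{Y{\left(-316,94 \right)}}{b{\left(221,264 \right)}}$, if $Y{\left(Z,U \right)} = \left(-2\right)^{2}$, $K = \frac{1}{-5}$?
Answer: $- \frac{5}{5962} \approx -0.00083864$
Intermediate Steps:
$K = - \frac{1}{5} \approx -0.2$
$S{\left(z,D \right)} = -4 + D + z$
$b{\left(x,g \right)} = - \frac{462}{5} + 22 x$ ($b{\left(x,g \right)} = \left(-4 + x - \frac{1}{5}\right) 22 = \left(- \frac{21}{5} + x\right) 22 = - \frac{462}{5} + 22 x$)
$Y{\left(Z,U \right)} = 4$
$- \frac{Y{\left(-316,94 \right)}}{b{\left(221,264 \right)}} = - \frac{4}{- \frac{462}{5} + 22 \cdot 221} = - \frac{4}{- \frac{462}{5} + 4862} = - \frac{4}{\frac{23848}{5}} = - \frac{4 \cdot 5}{23848} = \left(-1\right) \frac{5}{5962} = - \frac{5}{5962}$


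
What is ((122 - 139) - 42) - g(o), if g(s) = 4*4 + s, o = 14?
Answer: -89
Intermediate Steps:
g(s) = 16 + s
((122 - 139) - 42) - g(o) = ((122 - 139) - 42) - (16 + 14) = (-17 - 42) - 1*30 = -59 - 30 = -89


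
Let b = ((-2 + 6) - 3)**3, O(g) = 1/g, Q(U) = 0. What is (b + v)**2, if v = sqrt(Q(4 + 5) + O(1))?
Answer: 4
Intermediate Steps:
O(g) = 1/g
b = 1 (b = (4 - 3)**3 = 1**3 = 1)
v = 1 (v = sqrt(0 + 1/1) = sqrt(0 + 1) = sqrt(1) = 1)
(b + v)**2 = (1 + 1)**2 = 2**2 = 4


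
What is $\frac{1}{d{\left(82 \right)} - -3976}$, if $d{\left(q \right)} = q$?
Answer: $\frac{1}{4058} \approx 0.00024643$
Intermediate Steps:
$\frac{1}{d{\left(82 \right)} - -3976} = \frac{1}{82 - -3976} = \frac{1}{82 + 3976} = \frac{1}{4058}$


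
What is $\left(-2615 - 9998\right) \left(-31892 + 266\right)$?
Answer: $398898738$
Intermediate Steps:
$\left(-2615 - 9998\right) \left(-31892 + 266\right) = \left(-12613\right) \left(-31626\right) = 398898738$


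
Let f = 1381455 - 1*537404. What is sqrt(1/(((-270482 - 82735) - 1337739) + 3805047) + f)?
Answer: sqrt(419153921857983158)/704697 ≈ 918.72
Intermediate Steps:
f = 844051 (f = 1381455 - 537404 = 844051)
sqrt(1/(((-270482 - 82735) - 1337739) + 3805047) + f) = sqrt(1/(((-270482 - 82735) - 1337739) + 3805047) + 844051) = sqrt(1/((-353217 - 1337739) + 3805047) + 844051) = sqrt(1/(-1690956 + 3805047) + 844051) = sqrt(1/2114091 + 844051) = sqrt(1784400622642/2114091) = sqrt(419153921857983158)/704697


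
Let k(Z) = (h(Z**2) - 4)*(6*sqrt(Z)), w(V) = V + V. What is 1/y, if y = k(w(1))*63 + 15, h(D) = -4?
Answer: -5/6096309 - 336*sqrt(2)/2032103 ≈ -0.00023465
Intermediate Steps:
w(V) = 2*V
k(Z) = -48*sqrt(Z) (k(Z) = (-4 - 4)*(6*sqrt(Z)) = -48*sqrt(Z))
y = 15 - 3024*sqrt(2) (y = -48*sqrt(2)*63 + 15 = -3024*sqrt(2) + 15 = 15 - 3024*sqrt(2) ≈ -4261.6)
1/y = 1/(15 - 3024*sqrt(2))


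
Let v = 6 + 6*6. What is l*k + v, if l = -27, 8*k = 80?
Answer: -228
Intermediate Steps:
k = 10 (k = (1/8)*80 = 10)
v = 42 (v = 6 + 36 = 42)
l*k + v = -27*10 + 42 = -270 + 42 = -228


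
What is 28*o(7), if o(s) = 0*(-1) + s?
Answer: 196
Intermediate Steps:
o(s) = s (o(s) = 0 + s = s)
28*o(7) = 28*7 = 196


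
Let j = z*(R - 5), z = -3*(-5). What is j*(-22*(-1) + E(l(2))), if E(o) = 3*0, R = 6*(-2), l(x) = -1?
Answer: -5610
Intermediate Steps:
z = 15
R = -12
E(o) = 0
j = -255 (j = 15*(-12 - 5) = 15*(-17) = -255)
j*(-22*(-1) + E(l(2))) = -255*(-22*(-1) + 0) = -255*(22 + 0) = -255*22 = -5610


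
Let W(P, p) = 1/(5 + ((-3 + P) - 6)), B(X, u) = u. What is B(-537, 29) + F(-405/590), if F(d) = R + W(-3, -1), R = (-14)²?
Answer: 1574/7 ≈ 224.86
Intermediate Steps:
W(P, p) = 1/(-4 + P) (W(P, p) = 1/(5 + (-9 + P)) = 1/(-4 + P))
R = 196
F(d) = 1371/7 (F(d) = 196 + 1/(-4 - 3) = 196 + 1/(-7) = 196 - ⅐ = 1371/7)
B(-537, 29) + F(-405/590) = 29 + 1371/7 = 1574/7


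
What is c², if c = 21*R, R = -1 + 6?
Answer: 11025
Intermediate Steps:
R = 5
c = 105 (c = 21*5 = 105)
c² = 105² = 11025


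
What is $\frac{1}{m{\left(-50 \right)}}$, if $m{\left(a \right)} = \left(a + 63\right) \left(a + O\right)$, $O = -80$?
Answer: $- \frac{1}{1690} \approx -0.00059172$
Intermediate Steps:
$m{\left(a \right)} = \left(-80 + a\right) \left(63 + a\right)$ ($m{\left(a \right)} = \left(a + 63\right) \left(a - 80\right) = \left(63 + a\right) \left(-80 + a\right) = \left(-80 + a\right) \left(63 + a\right)$)
$\frac{1}{m{\left(-50 \right)}} = \frac{1}{-5040 + \left(-50\right)^{2} - -850} = \frac{1}{-5040 + 2500 + 850} = \frac{1}{-1690} = - \frac{1}{1690}$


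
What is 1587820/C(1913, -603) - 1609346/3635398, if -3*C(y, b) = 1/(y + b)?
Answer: -11342682787692073/1817699 ≈ -6.2401e+9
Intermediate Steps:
C(y, b) = -1/(3*(b + y)) (C(y, b) = -1/(3*(y + b)) = -1/(3*(b + y)))
1587820/C(1913, -603) - 1609346/3635398 = 1587820/((-1/(3*(-603) + 3*1913))) - 1609346/3635398 = 1587820/((-1/(-1809 + 5739))) - 1609346*1/3635398 = 1587820/((-1/3930)) - 804673/1817699 = 1587820/((-1*1/3930)) - 804673/1817699 = 1587820/(-1/3930) - 804673/1817699 = 1587820*(-3930) - 804673/1817699 = -6240132600 - 804673/1817699 = -11342682787692073/1817699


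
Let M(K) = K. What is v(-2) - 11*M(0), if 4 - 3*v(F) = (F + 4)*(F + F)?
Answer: 4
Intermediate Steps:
v(F) = 4/3 - 2*F*(4 + F)/3 (v(F) = 4/3 - (F + 4)*(F + F)/3 = 4/3 - (4 + F)*2*F/3 = 4/3 - 2*F*(4 + F)/3)
v(-2) - 11*M(0) = (4/3 - 8/3*(-2) - 2/3*(-2)**2) - 11*0 = (4/3 + 16/3 - 2/3*4) + 0 = (4/3 + 16/3 - 8/3) + 0 = 4 + 0 = 4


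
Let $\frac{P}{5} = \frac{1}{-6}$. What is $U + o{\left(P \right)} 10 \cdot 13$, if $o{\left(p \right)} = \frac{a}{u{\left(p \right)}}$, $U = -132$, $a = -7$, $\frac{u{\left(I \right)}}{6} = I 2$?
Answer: $-41$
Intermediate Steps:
$u{\left(I \right)} = 12 I$ ($u{\left(I \right)} = 6 I 2 = 6 \cdot 2 I = 12 I$)
$P = - \frac{5}{6}$ ($P = \frac{5}{-6} = 5 \left(- \frac{1}{6}\right) = - \frac{5}{6} \approx -0.83333$)
$o{\left(p \right)} = - \frac{7}{12 p}$
$U + o{\left(P \right)} 10 \cdot 13 = -132 + - \frac{7}{12 \left(- \frac{5}{6}\right)} 10 \cdot 13 = -132 + \left(- \frac{7}{12}\right) \left(- \frac{6}{5}\right) 130 = -132 + \frac{7}{10} \cdot 130 = -132 + 91 = -41$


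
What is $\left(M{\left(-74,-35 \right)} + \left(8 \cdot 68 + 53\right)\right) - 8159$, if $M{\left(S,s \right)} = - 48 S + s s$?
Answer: $-2785$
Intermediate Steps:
$M{\left(S,s \right)} = s^{2} - 48 S$ ($M{\left(S,s \right)} = - 48 S + s^{2} = s^{2} - 48 S$)
$\left(M{\left(-74,-35 \right)} + \left(8 \cdot 68 + 53\right)\right) - 8159 = \left(\left(\left(-35\right)^{2} - -3552\right) + \left(8 \cdot 68 + 53\right)\right) - 8159 = \left(\left(1225 + 3552\right) + \left(544 + 53\right)\right) - 8159 = \left(4777 + 597\right) - 8159 = 5374 - 8159 = -2785$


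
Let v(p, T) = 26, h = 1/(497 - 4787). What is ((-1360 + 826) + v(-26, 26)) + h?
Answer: -2179321/4290 ≈ -508.00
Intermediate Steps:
h = -1/4290 (h = 1/(-4290) = -1/4290 ≈ -0.00023310)
((-1360 + 826) + v(-26, 26)) + h = ((-1360 + 826) + 26) - 1/4290 = (-534 + 26) - 1/4290 = -508 - 1/4290 = -2179321/4290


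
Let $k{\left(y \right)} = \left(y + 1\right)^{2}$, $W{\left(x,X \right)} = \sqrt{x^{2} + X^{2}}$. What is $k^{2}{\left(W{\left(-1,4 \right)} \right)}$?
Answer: $\left(1 + \sqrt{17}\right)^{4} \approx 688.86$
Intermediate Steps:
$W{\left(x,X \right)} = \sqrt{X^{2} + x^{2}}$
$k{\left(y \right)} = \left(1 + y\right)^{2}$
$k^{2}{\left(W{\left(-1,4 \right)} \right)} = \left(\left(1 + \sqrt{4^{2} + \left(-1\right)^{2}}\right)^{2}\right)^{2} = \left(\left(1 + \sqrt{16 + 1}\right)^{2}\right)^{2} = \left(\left(1 + \sqrt{17}\right)^{2}\right)^{2} = \left(1 + \sqrt{17}\right)^{4}$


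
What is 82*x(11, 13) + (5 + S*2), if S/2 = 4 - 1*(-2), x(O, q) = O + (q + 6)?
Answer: 2489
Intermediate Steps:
x(O, q) = 6 + O + q (x(O, q) = O + (6 + q) = 6 + O + q)
S = 12 (S = 2*(4 - 1*(-2)) = 2*(4 + 2) = 2*6 = 12)
82*x(11, 13) + (5 + S*2) = 82*(6 + 11 + 13) + (5 + 12*2) = 82*30 + (5 + 24) = 2460 + 29 = 2489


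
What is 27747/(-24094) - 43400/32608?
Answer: -121903361/49103572 ≈ -2.4826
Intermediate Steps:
27747/(-24094) - 43400/32608 = 27747*(-1/24094) - 43400*1/32608 = -27747/24094 - 5425/4076 = -121903361/49103572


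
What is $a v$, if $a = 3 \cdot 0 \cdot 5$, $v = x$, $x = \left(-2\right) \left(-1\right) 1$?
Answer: $0$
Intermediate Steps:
$x = 2$ ($x = 2 \cdot 1 = 2$)
$v = 2$
$a = 0$ ($a = 0 \cdot 5 = 0$)
$a v = 0 \cdot 2 = 0$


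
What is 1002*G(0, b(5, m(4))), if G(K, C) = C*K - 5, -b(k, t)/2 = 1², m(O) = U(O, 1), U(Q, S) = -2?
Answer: -5010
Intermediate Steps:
m(O) = -2
b(k, t) = -2 (b(k, t) = -2*1² = -2*1 = -2)
G(K, C) = -5 + C*K
1002*G(0, b(5, m(4))) = 1002*(-5 - 2*0) = 1002*(-5 + 0) = 1002*(-5) = -5010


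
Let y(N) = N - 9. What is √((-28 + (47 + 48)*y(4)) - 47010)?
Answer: I*√47513 ≈ 217.97*I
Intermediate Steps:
y(N) = -9 + N
√((-28 + (47 + 48)*y(4)) - 47010) = √((-28 + (47 + 48)*(-9 + 4)) - 47010) = √((-28 + 95*(-5)) - 47010) = √((-28 - 475) - 47010) = √(-503 - 47010) = √(-47513) = I*√47513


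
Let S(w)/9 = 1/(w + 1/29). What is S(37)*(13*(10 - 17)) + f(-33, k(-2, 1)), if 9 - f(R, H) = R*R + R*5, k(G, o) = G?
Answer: -335487/358 ≈ -937.11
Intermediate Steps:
f(R, H) = 9 - R² - 5*R (f(R, H) = 9 - (R*R + R*5) = 9 - (R² + 5*R) = 9 + (-R² - 5*R) = 9 - R² - 5*R)
S(w) = 9/(1/29 + w) (S(w) = 9/(w + 1/29) = 9/(1/29 + w))
S(37)*(13*(10 - 17)) + f(-33, k(-2, 1)) = (261/(1 + 29*37))*(13*(10 - 17)) + (9 - 1*(-33)² - 5*(-33)) = (261/(1 + 1073))*(13*(-7)) + (9 - 1*1089 + 165) = (261/1074)*(-91) + (9 - 1089 + 165) = (261*(1/1074))*(-91) - 915 = (87/358)*(-91) - 915 = -7917/358 - 915 = -335487/358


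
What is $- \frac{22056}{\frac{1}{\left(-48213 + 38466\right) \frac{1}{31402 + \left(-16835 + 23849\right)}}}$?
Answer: $\frac{26872479}{4802} \approx 5596.1$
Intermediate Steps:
$- \frac{22056}{\frac{1}{\left(-48213 + 38466\right) \frac{1}{31402 + \left(-16835 + 23849\right)}}} = - \frac{22056}{\frac{1}{\left(-9747\right) \frac{1}{31402 + 7014}}} = - \frac{22056}{\frac{1}{\left(-9747\right) \frac{1}{38416}}} = - \frac{22056}{\frac{1}{- \frac{9747}{38416}}} = - \frac{22056}{- \frac{38416}{9747}} = \left(-22056\right) \left(- \frac{9747}{38416}\right) = \frac{26872479}{4802}$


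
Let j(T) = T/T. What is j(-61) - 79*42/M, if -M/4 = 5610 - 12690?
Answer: 4167/4720 ≈ 0.88284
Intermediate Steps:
j(T) = 1
M = 28320 (M = -4*(5610 - 12690) = -4*(-7080) = 28320)
j(-61) - 79*42/M = 1 - 79*42/28320 = 1 - 3318/28320 = 1 - 1*553/4720 = 1 - 553/4720 = 4167/4720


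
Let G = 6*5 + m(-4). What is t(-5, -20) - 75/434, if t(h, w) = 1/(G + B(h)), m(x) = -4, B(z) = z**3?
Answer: -7859/42966 ≈ -0.18291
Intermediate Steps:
G = 26 (G = 6*5 - 4 = 30 - 4 = 26)
t(h, w) = 1/(26 + h**3)
t(-5, -20) - 75/434 = 1/(26 + (-5)**3) - 75/434 = 1/(26 - 125) - 75*1/434 = 1/(-99) - 75/434 = -1/99 - 75/434 = -7859/42966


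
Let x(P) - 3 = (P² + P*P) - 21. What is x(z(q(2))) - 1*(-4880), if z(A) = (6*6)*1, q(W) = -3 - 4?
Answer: 7454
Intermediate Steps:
q(W) = -7
z(A) = 36 (z(A) = 36*1 = 36)
x(P) = -18 + 2*P² (x(P) = 3 + ((P² + P*P) - 21) = 3 + ((P² + P²) - 21) = 3 + (2*P² - 21) = 3 + (-21 + 2*P²) = -18 + 2*P²)
x(z(q(2))) - 1*(-4880) = (-18 + 2*36²) - 1*(-4880) = (-18 + 2*1296) + 4880 = (-18 + 2592) + 4880 = 2574 + 4880 = 7454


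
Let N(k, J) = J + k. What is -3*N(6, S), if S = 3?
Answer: -27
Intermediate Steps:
-3*N(6, S) = -3*(3 + 6) = -3*9 = -27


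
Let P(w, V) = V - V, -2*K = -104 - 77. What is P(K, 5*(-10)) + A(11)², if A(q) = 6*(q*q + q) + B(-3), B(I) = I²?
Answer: 641601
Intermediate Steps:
K = 181/2 (K = -(-104 - 77)/2 = -½*(-181) = 181/2 ≈ 90.500)
P(w, V) = 0
A(q) = 9 + 6*q + 6*q² (A(q) = 6*(q*q + q) + (-3)² = 6*(q² + q) + 9 = 6*(q + q²) + 9 = (6*q + 6*q²) + 9 = 9 + 6*q + 6*q²)
P(K, 5*(-10)) + A(11)² = 0 + (9 + 6*11 + 6*11²)² = 0 + (9 + 66 + 6*121)² = 0 + (9 + 66 + 726)² = 0 + 801² = 0 + 641601 = 641601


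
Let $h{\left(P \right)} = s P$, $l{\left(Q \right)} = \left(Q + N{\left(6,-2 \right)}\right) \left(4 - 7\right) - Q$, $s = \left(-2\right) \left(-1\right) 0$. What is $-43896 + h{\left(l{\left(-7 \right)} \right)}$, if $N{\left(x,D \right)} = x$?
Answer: $-43896$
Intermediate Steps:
$s = 0$ ($s = 2 \cdot 0 = 0$)
$l{\left(Q \right)} = -18 - 4 Q$ ($l{\left(Q \right)} = \left(Q + 6\right) \left(4 - 7\right) - Q = \left(6 + Q\right) \left(-3\right) - Q = \left(-18 - 3 Q\right) - Q = -18 - 4 Q$)
$h{\left(P \right)} = 0$ ($h{\left(P \right)} = 0 P = 0$)
$-43896 + h{\left(l{\left(-7 \right)} \right)} = -43896 + 0 = -43896$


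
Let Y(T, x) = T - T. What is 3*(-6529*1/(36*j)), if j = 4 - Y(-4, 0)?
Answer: -6529/48 ≈ -136.02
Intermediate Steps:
Y(T, x) = 0
j = 4 (j = 4 - 1*0 = 4 + 0 = 4)
3*(-6529*1/(36*j)) = 3*(-6529/(36*4)) = 3*(-6529/144) = -6529/48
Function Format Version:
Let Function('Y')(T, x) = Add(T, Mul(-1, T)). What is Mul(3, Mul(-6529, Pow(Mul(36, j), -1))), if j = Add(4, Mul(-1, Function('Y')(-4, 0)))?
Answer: Rational(-6529, 48) ≈ -136.02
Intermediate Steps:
Function('Y')(T, x) = 0
j = 4 (j = Add(4, Mul(-1, 0)) = Add(4, 0) = 4)
Mul(3, Mul(-6529, Pow(Mul(36, j), -1))) = Mul(3, Mul(-6529, Pow(Mul(36, 4), -1))) = Mul(3, Mul(-6529, Pow(144, -1))) = Mul(3, Mul(-6529, Rational(1, 144))) = Mul(3, Rational(-6529, 144)) = Rational(-6529, 48)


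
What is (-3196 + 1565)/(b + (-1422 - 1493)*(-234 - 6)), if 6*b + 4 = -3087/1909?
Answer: -18681474/8013207677 ≈ -0.0023313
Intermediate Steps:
b = -10723/11454 (b = -2/3 + (-3087/1909)/6 = -2/3 + (-3087*1/1909)/6 = -2/3 + (1/6)*(-3087/1909) = -2/3 - 1029/3818 = -10723/11454 ≈ -0.93618)
(-3196 + 1565)/(b + (-1422 - 1493)*(-234 - 6)) = (-3196 + 1565)/(-10723/11454 + (-1422 - 1493)*(-234 - 6)) = -1631/(-10723/11454 - 2915*(-240)) = -1631/(-10723/11454 + 699600) = -1631/8013207677/11454 = -1631*11454/8013207677 = -18681474/8013207677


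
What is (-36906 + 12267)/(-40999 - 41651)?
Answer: 8213/27550 ≈ 0.29811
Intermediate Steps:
(-36906 + 12267)/(-40999 - 41651) = -24639/(-82650) = -24639*(-1/82650) = 8213/27550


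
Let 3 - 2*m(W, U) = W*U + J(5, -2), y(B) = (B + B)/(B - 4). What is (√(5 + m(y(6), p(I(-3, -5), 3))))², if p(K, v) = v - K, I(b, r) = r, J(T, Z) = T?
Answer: -20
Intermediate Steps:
y(B) = 2*B/(-4 + B) (y(B) = (2*B)/(-4 + B) = 2*B/(-4 + B))
m(W, U) = -1 - U*W/2 (m(W, U) = 3/2 - (W*U + 5)/2 = 3/2 - (U*W + 5)/2 = 3/2 - (5 + U*W)/2 = 3/2 + (-5/2 - U*W/2) = -1 - U*W/2)
(√(5 + m(y(6), p(I(-3, -5), 3))))² = (√(5 + (-1 - (3 - 1*(-5))*2*6/(-4 + 6)/2)))² = (√(5 + (-1 - (3 + 5)*2*6/2/2)))² = (√(5 + (-1 - ½*8*2*6*(½))))² = (√(5 + (-1 - ½*8*6)))² = (√(5 + (-1 - 24)))² = (√(5 - 25))² = (√(-20))² = (2*I*√5)² = -20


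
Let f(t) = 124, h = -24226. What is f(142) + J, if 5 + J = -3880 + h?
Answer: -27987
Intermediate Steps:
J = -28111 (J = -5 + (-3880 - 24226) = -5 - 28106 = -28111)
f(142) + J = 124 - 28111 = -27987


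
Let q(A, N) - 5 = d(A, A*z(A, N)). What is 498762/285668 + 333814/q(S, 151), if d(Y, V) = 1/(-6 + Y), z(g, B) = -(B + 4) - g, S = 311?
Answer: 7271388581293/108982342 ≈ 66721.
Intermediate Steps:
z(g, B) = -4 - B - g (z(g, B) = -(4 + B) - g = (-4 - B) - g = -4 - B - g)
q(A, N) = 5 + 1/(-6 + A)
498762/285668 + 333814/q(S, 151) = 498762/285668 + 333814/(((-29 + 5*311)/(-6 + 311))) = 498762*(1/285668) + 333814/(((-29 + 1555)/305)) = 249381/142834 + 333814/(((1/305)*1526)) = 249381/142834 + 333814/(1526/305) = 249381/142834 + 333814*(305/1526) = 249381/142834 + 50906635/763 = 7271388581293/108982342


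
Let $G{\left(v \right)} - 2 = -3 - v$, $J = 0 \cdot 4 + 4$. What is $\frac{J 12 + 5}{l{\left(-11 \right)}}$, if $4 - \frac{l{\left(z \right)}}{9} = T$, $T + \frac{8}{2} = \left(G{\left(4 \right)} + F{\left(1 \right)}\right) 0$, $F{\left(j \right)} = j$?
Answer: $\frac{53}{72} \approx 0.73611$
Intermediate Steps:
$J = 4$ ($J = 0 + 4 = 4$)
$G{\left(v \right)} = -1 - v$ ($G{\left(v \right)} = 2 - \left(3 + v\right) = -1 - v$)
$T = -4$ ($T = -4 + \left(\left(-1 - 4\right) + 1\right) 0 = -4 + \left(-5 + 1\right) 0 = -4 - 0 = -4 + 0 = -4$)
$l{\left(z \right)} = 72$ ($l{\left(z \right)} = 36 - -36 = 36 + 36 = 72$)
$\frac{J 12 + 5}{l{\left(-11 \right)}} = \frac{4 \cdot 12 + 5}{72} = \left(48 + 5\right) \frac{1}{72} = 53 \cdot \frac{1}{72} = \frac{53}{72}$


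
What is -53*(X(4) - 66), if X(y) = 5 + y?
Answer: 3021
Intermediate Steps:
-53*(X(4) - 66) = -53*((5 + 4) - 66) = -53*(9 - 66) = -53*(-57) = 3021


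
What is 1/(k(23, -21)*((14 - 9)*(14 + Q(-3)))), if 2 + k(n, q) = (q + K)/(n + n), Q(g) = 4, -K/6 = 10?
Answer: -23/7785 ≈ -0.0029544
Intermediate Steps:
K = -60 (K = -6*10 = -60)
k(n, q) = -2 + (-60 + q)/(2*n) (k(n, q) = -2 + (q - 60)/(n + n) = -2 + (-60 + q)/((2*n)) = -2 + (-60 + q)*(1/(2*n)) = -2 + (-60 + q)/(2*n))
1/(k(23, -21)*((14 - 9)*(14 + Q(-3)))) = 1/(((½)*(-60 - 21 - 4*23)/23)*((14 - 9)*(14 + 4))) = 1/(((½)*(1/23)*(-60 - 21 - 92))*(5*18)) = 1/(((½)*(1/23)*(-173))*90) = 1/(-173/46*90) = 1/(-7785/23) = -23/7785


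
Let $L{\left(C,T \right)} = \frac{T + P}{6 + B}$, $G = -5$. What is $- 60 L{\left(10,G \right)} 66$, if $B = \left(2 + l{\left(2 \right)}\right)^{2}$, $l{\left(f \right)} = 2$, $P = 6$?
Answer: $-180$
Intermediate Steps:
$B = 16$ ($B = \left(2 + 2\right)^{2} = 4^{2} = 16$)
$L{\left(C,T \right)} = \frac{3}{11} + \frac{T}{22}$ ($L{\left(C,T \right)} = \frac{T + 6}{6 + 16} = \frac{6 + T}{22} = \left(6 + T\right) \frac{1}{22} = \frac{3}{11} + \frac{T}{22}$)
$- 60 L{\left(10,G \right)} 66 = - 60 \left(\frac{3}{11} + \frac{1}{22} \left(-5\right)\right) 66 = - 60 \left(\frac{3}{11} - \frac{5}{22}\right) 66 = \left(-60\right) \frac{1}{22} \cdot 66 = \left(- \frac{30}{11}\right) 66 = -180$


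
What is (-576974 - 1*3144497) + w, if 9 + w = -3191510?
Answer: -6912990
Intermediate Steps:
w = -3191519 (w = -9 - 3191510 = -3191519)
(-576974 - 1*3144497) + w = (-576974 - 1*3144497) - 3191519 = (-576974 - 3144497) - 3191519 = -3721471 - 3191519 = -6912990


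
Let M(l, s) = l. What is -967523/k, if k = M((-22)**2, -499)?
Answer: -967523/484 ≈ -1999.0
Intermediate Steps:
k = 484 (k = (-22)**2 = 484)
-967523/k = -967523/484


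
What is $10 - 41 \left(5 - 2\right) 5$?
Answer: $-605$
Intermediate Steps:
$10 - 41 \left(5 - 2\right) 5 = 10 - 41 \cdot 3 \cdot 5 = 10 - 615 = -605$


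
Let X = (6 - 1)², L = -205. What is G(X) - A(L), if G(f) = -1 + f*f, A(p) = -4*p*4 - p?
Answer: -2861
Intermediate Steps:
A(p) = -17*p (A(p) = -16*p - p = -17*p)
X = 25 (X = 5² = 25)
G(f) = -1 + f²
G(X) - A(L) = (-1 + 25²) - (-17)*(-205) = (-1 + 625) - 1*3485 = 624 - 3485 = -2861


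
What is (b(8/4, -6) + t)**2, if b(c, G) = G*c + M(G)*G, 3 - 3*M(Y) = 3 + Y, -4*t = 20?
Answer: 841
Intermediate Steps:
t = -5 (t = -1/4*20 = -5)
M(Y) = -Y/3 (M(Y) = 1 - (3 + Y)/3 = 1 + (-1 - Y/3) = -Y/3)
b(c, G) = -G**2/3 + G*c (b(c, G) = G*c + (-G/3)*G = G*c - G**2/3 = -G**2/3 + G*c)
(b(8/4, -6) + t)**2 = ((1/3)*(-6)*(-1*(-6) + 3*(8/4)) - 5)**2 = ((1/3)*(-6)*(6 + 3*(8*(1/4))) - 5)**2 = ((1/3)*(-6)*(6 + 3*2) - 5)**2 = ((1/3)*(-6)*(6 + 6) - 5)**2 = ((1/3)*(-6)*12 - 5)**2 = (-24 - 5)**2 = (-29)**2 = 841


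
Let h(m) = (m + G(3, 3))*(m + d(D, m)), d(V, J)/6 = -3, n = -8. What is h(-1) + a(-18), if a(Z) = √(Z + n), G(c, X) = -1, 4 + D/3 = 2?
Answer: 38 + I*√26 ≈ 38.0 + 5.099*I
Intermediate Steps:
D = -6 (D = -12 + 3*2 = -12 + 6 = -6)
d(V, J) = -18 (d(V, J) = 6*(-3) = -18)
h(m) = (-1 + m)*(-18 + m) (h(m) = (m - 1)*(m - 18) = (-1 + m)*(-18 + m))
a(Z) = √(-8 + Z) (a(Z) = √(Z - 8) = √(-8 + Z))
h(-1) + a(-18) = (18 + (-1)² - 19*(-1)) + √(-8 - 18) = (18 + 1 + 19) + √(-26) = 38 + I*√26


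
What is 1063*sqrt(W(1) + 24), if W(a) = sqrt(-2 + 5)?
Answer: 1063*sqrt(24 + sqrt(3)) ≈ 5392.3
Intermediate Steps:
W(a) = sqrt(3)
1063*sqrt(W(1) + 24) = 1063*sqrt(sqrt(3) + 24) = 1063*sqrt(24 + sqrt(3))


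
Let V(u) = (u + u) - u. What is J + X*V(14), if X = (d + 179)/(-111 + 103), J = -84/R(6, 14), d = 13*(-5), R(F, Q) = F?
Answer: -427/2 ≈ -213.50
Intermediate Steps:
d = -65
V(u) = u (V(u) = 2*u - u = u)
J = -14 (J = -84/6 = -84*1/6 = -14)
X = -57/4 (X = (-65 + 179)/(-111 + 103) = 114/(-8) = 114*(-1/8) = -57/4 ≈ -14.250)
J + X*V(14) = -14 - 57/4*14 = -14 - 399/2 = -427/2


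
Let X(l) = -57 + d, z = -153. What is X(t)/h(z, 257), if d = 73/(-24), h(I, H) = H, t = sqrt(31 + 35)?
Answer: -1441/6168 ≈ -0.23363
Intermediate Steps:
t = sqrt(66) ≈ 8.1240
d = -73/24 (d = 73*(-1/24) = -73/24 ≈ -3.0417)
X(l) = -1441/24 (X(l) = -57 - 73/24 = -1441/24)
X(t)/h(z, 257) = -1441/24/257 = -1441/24*1/257 = -1441/6168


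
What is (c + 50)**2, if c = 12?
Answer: 3844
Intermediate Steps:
(c + 50)**2 = (12 + 50)**2 = 62**2 = 3844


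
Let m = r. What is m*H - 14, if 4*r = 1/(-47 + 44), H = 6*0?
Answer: -14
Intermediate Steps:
H = 0
r = -1/12 (r = 1/(4*(-47 + 44)) = (1/4)/(-3) = (1/4)*(-1/3) = -1/12 ≈ -0.083333)
m = -1/12 ≈ -0.083333
m*H - 14 = -1/12*0 - 14 = 0 - 14 = -14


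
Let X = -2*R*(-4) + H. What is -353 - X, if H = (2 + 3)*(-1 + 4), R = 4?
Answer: -400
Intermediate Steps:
H = 15 (H = 5*3 = 15)
X = 47 (X = -8*(-4) + 15 = -2*(-16) + 15 = 32 + 15 = 47)
-353 - X = -353 - 1*47 = -353 - 47 = -400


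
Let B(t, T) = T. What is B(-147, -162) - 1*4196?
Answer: -4358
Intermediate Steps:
B(-147, -162) - 1*4196 = -162 - 1*4196 = -162 - 4196 = -4358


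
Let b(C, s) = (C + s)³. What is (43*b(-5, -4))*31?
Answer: -971757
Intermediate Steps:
(43*b(-5, -4))*31 = (43*(-5 - 4)³)*31 = (43*(-9)³)*31 = (43*(-729))*31 = -31347*31 = -971757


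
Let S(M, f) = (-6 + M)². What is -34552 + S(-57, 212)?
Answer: -30583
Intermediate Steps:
-34552 + S(-57, 212) = -34552 + (-6 - 57)² = -34552 + (-63)² = -34552 + 3969 = -30583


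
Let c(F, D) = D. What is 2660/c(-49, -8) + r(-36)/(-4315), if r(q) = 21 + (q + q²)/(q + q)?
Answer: -1434741/4315 ≈ -332.50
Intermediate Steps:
r(q) = 21 + (q + q²)/(2*q) (r(q) = 21 + (q + q²)/((2*q)) = 21 + (q + q²)*(1/(2*q)) = 21 + (q + q²)/(2*q))
2660/c(-49, -8) + r(-36)/(-4315) = 2660/(-8) + (43/2 + (½)*(-36))/(-4315) = 2660*(-⅛) + (43/2 - 18)*(-1/4315) = -665/2 + (7/2)*(-1/4315) = -665/2 - 7/8630 = -1434741/4315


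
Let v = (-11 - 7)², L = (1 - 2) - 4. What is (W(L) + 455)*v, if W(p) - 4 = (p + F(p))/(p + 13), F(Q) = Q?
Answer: 148311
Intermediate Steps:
L = -5 (L = -1 - 4 = -5)
v = 324 (v = (-18)² = 324)
W(p) = 4 + 2*p/(13 + p) (W(p) = 4 + (p + p)/(p + 13) = 4 + (2*p)/(13 + p) = 4 + 2*p/(13 + p))
(W(L) + 455)*v = (2*(26 + 3*(-5))/(13 - 5) + 455)*324 = (2*(26 - 15)/8 + 455)*324 = (2*(⅛)*11 + 455)*324 = (11/4 + 455)*324 = (1831/4)*324 = 148311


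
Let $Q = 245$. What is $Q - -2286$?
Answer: $2531$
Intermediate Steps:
$Q - -2286 = 245 - -2286 = 245 + 2286 = 2531$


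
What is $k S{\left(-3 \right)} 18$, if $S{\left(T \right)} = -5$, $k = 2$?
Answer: $-180$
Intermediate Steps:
$k S{\left(-3 \right)} 18 = 2 \left(-5\right) 18 = \left(-10\right) 18 = -180$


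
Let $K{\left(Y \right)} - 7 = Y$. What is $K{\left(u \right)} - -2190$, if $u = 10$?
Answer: $2207$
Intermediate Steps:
$K{\left(Y \right)} = 7 + Y$
$K{\left(u \right)} - -2190 = \left(7 + 10\right) - -2190 = 17 + 2190 = 2207$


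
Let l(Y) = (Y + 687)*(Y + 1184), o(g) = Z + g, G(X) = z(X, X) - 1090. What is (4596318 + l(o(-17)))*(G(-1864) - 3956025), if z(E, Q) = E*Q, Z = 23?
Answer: -2616271807572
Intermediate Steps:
G(X) = -1090 + X**2 (G(X) = X*X - 1090 = X**2 - 1090 = -1090 + X**2)
o(g) = 23 + g
l(Y) = (687 + Y)*(1184 + Y)
(4596318 + l(o(-17)))*(G(-1864) - 3956025) = (4596318 + (813408 + (23 - 17)**2 + 1871*(23 - 17)))*((-1090 + (-1864)**2) - 3956025) = (4596318 + (813408 + 6**2 + 1871*6))*((-1090 + 3474496) - 3956025) = (4596318 + (813408 + 36 + 11226))*(3473406 - 3956025) = (4596318 + 824670)*(-482619) = 5420988*(-482619) = -2616271807572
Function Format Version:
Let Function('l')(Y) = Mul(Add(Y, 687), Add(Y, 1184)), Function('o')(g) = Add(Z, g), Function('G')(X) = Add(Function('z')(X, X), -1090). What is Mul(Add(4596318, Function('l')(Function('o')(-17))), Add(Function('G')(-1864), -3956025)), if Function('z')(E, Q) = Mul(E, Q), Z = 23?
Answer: -2616271807572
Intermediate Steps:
Function('G')(X) = Add(-1090, Pow(X, 2)) (Function('G')(X) = Add(Mul(X, X), -1090) = Add(Pow(X, 2), -1090) = Add(-1090, Pow(X, 2)))
Function('o')(g) = Add(23, g)
Function('l')(Y) = Mul(Add(687, Y), Add(1184, Y))
Mul(Add(4596318, Function('l')(Function('o')(-17))), Add(Function('G')(-1864), -3956025)) = Mul(Add(4596318, Add(813408, Pow(Add(23, -17), 2), Mul(1871, Add(23, -17)))), Add(Add(-1090, Pow(-1864, 2)), -3956025)) = Mul(Add(4596318, Add(813408, Pow(6, 2), Mul(1871, 6))), Add(Add(-1090, 3474496), -3956025)) = Mul(Add(4596318, Add(813408, 36, 11226)), Add(3473406, -3956025)) = Mul(Add(4596318, 824670), -482619) = Mul(5420988, -482619) = -2616271807572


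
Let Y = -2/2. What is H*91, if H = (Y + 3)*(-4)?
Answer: -728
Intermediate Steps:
Y = -1 (Y = -2*1/2 = -1)
H = -8 (H = (-1 + 3)*(-4) = 2*(-4) = -8)
H*91 = -8*91 = -728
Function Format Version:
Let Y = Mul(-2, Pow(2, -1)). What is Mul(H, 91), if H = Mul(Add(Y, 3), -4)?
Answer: -728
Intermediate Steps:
Y = -1 (Y = Mul(-2, Rational(1, 2)) = -1)
H = -8 (H = Mul(Add(-1, 3), -4) = Mul(2, -4) = -8)
Mul(H, 91) = Mul(-8, 91) = -728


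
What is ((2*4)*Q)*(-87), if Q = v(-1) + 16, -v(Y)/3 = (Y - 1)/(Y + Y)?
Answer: -9048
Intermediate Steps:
v(Y) = -3*(-1 + Y)/(2*Y) (v(Y) = -3*(Y - 1)/(Y + Y) = -3*(-1 + Y)/(2*Y))
Q = 13 (Q = (3/2)*(1 - 1*(-1))/(-1) + 16 = (3/2)*(-1)*(1 + 1) + 16 = (3/2)*(-1)*2 + 16 = -3 + 16 = 13)
((2*4)*Q)*(-87) = ((2*4)*13)*(-87) = (8*13)*(-87) = 104*(-87) = -9048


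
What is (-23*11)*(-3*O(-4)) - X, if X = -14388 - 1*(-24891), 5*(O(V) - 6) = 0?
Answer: -5949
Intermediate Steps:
O(V) = 6 (O(V) = 6 + (1/5)*0 = 6 + 0 = 6)
X = 10503 (X = -14388 + 24891 = 10503)
(-23*11)*(-3*O(-4)) - X = (-23*11)*(-3*6) - 1*10503 = -253*(-18) - 10503 = 4554 - 10503 = -5949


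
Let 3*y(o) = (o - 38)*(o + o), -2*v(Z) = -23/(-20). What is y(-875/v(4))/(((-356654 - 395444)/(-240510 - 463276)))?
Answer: 840609036260000/596789763 ≈ 1.4086e+6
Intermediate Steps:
v(Z) = -23/40 (v(Z) = -(-23)/(2*(-20)) = -(-23)*(-1)/(2*20) = -1/2*23/20 = -23/40)
y(o) = 2*o*(-38 + o)/3 (y(o) = ((o - 38)*(o + o))/3 = ((-38 + o)*(2*o))/3 = (2*o*(-38 + o))/3 = 2*o*(-38 + o)/3)
y(-875/v(4))/(((-356654 - 395444)/(-240510 - 463276))) = (2*(-875/(-23/40))*(-38 - 875/(-23/40))/3)/(((-356654 - 395444)/(-240510 - 463276))) = (2*(-875*(-40/23))*(-38 - 875*(-40/23))/3)/((-752098/(-703786))) = ((2/3)*(35000/23)*(-38 + 35000/23))/((-752098*(-1/703786))) = ((2/3)*(35000/23)*(34126/23))/(376049/351893) = (2388820000/1587)*(351893/376049) = 840609036260000/596789763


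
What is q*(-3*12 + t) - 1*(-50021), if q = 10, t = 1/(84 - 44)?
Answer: 198645/4 ≈ 49661.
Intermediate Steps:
t = 1/40 ≈ 0.025000
q*(-3*12 + t) - 1*(-50021) = 10*(-3*12 + 1/40) - 1*(-50021) = 10*(-36 + 1/40) + 50021 = 10*(-1439/40) + 50021 = -1439/4 + 50021 = 198645/4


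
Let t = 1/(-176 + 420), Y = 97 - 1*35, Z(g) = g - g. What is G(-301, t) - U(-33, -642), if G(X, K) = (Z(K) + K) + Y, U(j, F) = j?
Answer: 23181/244 ≈ 95.004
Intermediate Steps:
Z(g) = 0
Y = 62 (Y = 97 - 35 = 62)
t = 1/244 ≈ 0.0040984
G(X, K) = 62 + K (G(X, K) = (0 + K) + 62 = K + 62 = 62 + K)
G(-301, t) - U(-33, -642) = (62 + 1/244) - 1*(-33) = 15129/244 + 33 = 23181/244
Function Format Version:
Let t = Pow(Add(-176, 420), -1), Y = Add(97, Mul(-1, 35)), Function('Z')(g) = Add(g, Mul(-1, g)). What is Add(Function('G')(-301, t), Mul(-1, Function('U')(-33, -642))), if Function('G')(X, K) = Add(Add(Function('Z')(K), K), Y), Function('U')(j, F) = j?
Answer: Rational(23181, 244) ≈ 95.004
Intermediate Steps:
Function('Z')(g) = 0
Y = 62 (Y = Add(97, -35) = 62)
t = Rational(1, 244) (t = Pow(244, -1) = Rational(1, 244) ≈ 0.0040984)
Function('G')(X, K) = Add(62, K) (Function('G')(X, K) = Add(Add(0, K), 62) = Add(K, 62) = Add(62, K))
Add(Function('G')(-301, t), Mul(-1, Function('U')(-33, -642))) = Add(Add(62, Rational(1, 244)), Mul(-1, -33)) = Add(Rational(15129, 244), 33) = Rational(23181, 244)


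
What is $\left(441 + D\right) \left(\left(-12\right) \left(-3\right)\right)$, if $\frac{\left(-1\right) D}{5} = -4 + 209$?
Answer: $-21024$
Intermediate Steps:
$D = -1025$ ($D = - 5 \left(-4 + 209\right) = \left(-5\right) 205 = -1025$)
$\left(441 + D\right) \left(\left(-12\right) \left(-3\right)\right) = \left(441 - 1025\right) \left(\left(-12\right) \left(-3\right)\right) = \left(-584\right) 36 = -21024$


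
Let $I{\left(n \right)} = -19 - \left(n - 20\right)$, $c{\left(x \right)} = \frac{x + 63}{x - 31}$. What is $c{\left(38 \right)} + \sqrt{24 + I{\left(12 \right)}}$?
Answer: $\frac{101}{7} + \sqrt{13} \approx 18.034$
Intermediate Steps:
$c{\left(x \right)} = \frac{63 + x}{-31 + x}$
$I{\left(n \right)} = 1 - n$ ($I{\left(n \right)} = -19 - \left(-20 + n\right) = 1 - n$)
$c{\left(38 \right)} + \sqrt{24 + I{\left(12 \right)}} = \frac{63 + 38}{-31 + 38} + \sqrt{24 + \left(1 - 12\right)} = \frac{1}{7} \cdot 101 + \sqrt{24 + \left(1 - 12\right)} = \frac{1}{7} \cdot 101 + \sqrt{24 - 11} = \frac{101}{7} + \sqrt{13}$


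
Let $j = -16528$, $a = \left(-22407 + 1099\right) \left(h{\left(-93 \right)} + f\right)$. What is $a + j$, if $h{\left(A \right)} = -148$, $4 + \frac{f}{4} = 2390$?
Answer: $-200226496$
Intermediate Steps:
$f = 9544$ ($f = -16 + 4 \cdot 2390 = -16 + 9560 = 9544$)
$a = -200209968$ ($a = \left(-22407 + 1099\right) \left(-148 + 9544\right) = \left(-21308\right) 9396 = -200209968$)
$a + j = -200209968 - 16528 = -200226496$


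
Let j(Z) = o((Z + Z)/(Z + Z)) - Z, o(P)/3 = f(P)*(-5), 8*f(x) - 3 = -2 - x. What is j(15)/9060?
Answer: -1/604 ≈ -0.0016556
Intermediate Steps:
f(x) = ⅛ - x/8 (f(x) = 3/8 + (-2 - x)/8 = 3/8 + (-¼ - x/8) = ⅛ - x/8)
o(P) = -15/8 + 15*P/8 (o(P) = 3*((⅛ - P/8)*(-5)) = 3*(-5/8 + 5*P/8) = -15/8 + 15*P/8)
j(Z) = -Z (j(Z) = (-15/8 + 15*((Z + Z)/(Z + Z))/8) - Z = (-15/8 + 15*((2*Z)/((2*Z)))/8) - Z = (-15/8 + 15*((2*Z)*(1/(2*Z)))/8) - Z = (-15/8 + (15/8)*1) - Z = (-15/8 + 15/8) - Z = 0 - Z = -Z)
j(15)/9060 = -1*15/9060 = -15*1/9060 = -1/604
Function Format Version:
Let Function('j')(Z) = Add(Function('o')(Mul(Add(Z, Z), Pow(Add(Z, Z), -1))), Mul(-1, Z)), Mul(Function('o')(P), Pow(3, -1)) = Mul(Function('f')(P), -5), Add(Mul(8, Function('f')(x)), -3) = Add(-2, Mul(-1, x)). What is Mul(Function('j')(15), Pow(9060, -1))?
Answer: Rational(-1, 604) ≈ -0.0016556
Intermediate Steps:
Function('f')(x) = Add(Rational(1, 8), Mul(Rational(-1, 8), x)) (Function('f')(x) = Add(Rational(3, 8), Mul(Rational(1, 8), Add(-2, Mul(-1, x)))) = Add(Rational(3, 8), Add(Rational(-1, 4), Mul(Rational(-1, 8), x))) = Add(Rational(1, 8), Mul(Rational(-1, 8), x)))
Function('o')(P) = Add(Rational(-15, 8), Mul(Rational(15, 8), P)) (Function('o')(P) = Mul(3, Mul(Add(Rational(1, 8), Mul(Rational(-1, 8), P)), -5)) = Mul(3, Add(Rational(-5, 8), Mul(Rational(5, 8), P))) = Add(Rational(-15, 8), Mul(Rational(15, 8), P)))
Function('j')(Z) = Mul(-1, Z) (Function('j')(Z) = Add(Add(Rational(-15, 8), Mul(Rational(15, 8), Mul(Add(Z, Z), Pow(Add(Z, Z), -1)))), Mul(-1, Z)) = Add(Add(Rational(-15, 8), Mul(Rational(15, 8), Mul(Mul(2, Z), Pow(Mul(2, Z), -1)))), Mul(-1, Z)) = Add(Add(Rational(-15, 8), Mul(Rational(15, 8), Mul(Mul(2, Z), Mul(Rational(1, 2), Pow(Z, -1))))), Mul(-1, Z)) = Add(Add(Rational(-15, 8), Mul(Rational(15, 8), 1)), Mul(-1, Z)) = Add(Add(Rational(-15, 8), Rational(15, 8)), Mul(-1, Z)) = Add(0, Mul(-1, Z)) = Mul(-1, Z))
Mul(Function('j')(15), Pow(9060, -1)) = Mul(Mul(-1, 15), Pow(9060, -1)) = Mul(-15, Rational(1, 9060)) = Rational(-1, 604)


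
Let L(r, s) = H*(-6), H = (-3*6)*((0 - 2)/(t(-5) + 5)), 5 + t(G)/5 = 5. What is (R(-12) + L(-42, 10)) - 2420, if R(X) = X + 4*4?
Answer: -12296/5 ≈ -2459.2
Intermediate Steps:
t(G) = 0 (t(G) = -25 + 5*5 = -25 + 25 = 0)
R(X) = 16 + X (R(X) = X + 16 = 16 + X)
H = 36/5 (H = (-3*6)*((0 - 2)/(0 + 5)) = -(-36)/5 = -18*(-⅖) = 36/5 ≈ 7.2000)
L(r, s) = -216/5 (L(r, s) = (36/5)*(-6) = -216/5)
(R(-12) + L(-42, 10)) - 2420 = ((16 - 12) - 216/5) - 2420 = (4 - 216/5) - 2420 = -196/5 - 2420 = -12296/5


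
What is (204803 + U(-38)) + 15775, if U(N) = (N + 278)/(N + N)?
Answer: 4190922/19 ≈ 2.2057e+5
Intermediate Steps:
U(N) = (278 + N)/(2*N) (U(N) = (278 + N)/((2*N)) = (278 + N)*(1/(2*N)) = (278 + N)/(2*N))
(204803 + U(-38)) + 15775 = (204803 + (½)*(278 - 38)/(-38)) + 15775 = (204803 + (½)*(-1/38)*240) + 15775 = (204803 - 60/19) + 15775 = 3891197/19 + 15775 = 4190922/19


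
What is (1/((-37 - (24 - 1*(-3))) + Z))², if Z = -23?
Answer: 1/7569 ≈ 0.00013212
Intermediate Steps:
(1/((-37 - (24 - 1*(-3))) + Z))² = (1/((-37 - (24 - 1*(-3))) - 23))² = (1/((-37 - (24 + 3)) - 23))² = (1/((-37 - 1*27) - 23))² = (1/((-37 - 27) - 23))² = (1/(-64 - 23))² = (1/(-87))² = (-1/87)² = 1/7569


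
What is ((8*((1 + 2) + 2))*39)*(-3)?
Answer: -4680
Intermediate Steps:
((8*((1 + 2) + 2))*39)*(-3) = ((8*(3 + 2))*39)*(-3) = ((8*5)*39)*(-3) = (40*39)*(-3) = 1560*(-3) = -4680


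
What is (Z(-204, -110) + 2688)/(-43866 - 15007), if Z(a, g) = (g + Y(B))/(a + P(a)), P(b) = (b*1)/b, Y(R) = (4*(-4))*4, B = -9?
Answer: -18822/412111 ≈ -0.045672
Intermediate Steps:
Y(R) = -64 (Y(R) = -16*4 = -64)
P(b) = 1 (P(b) = b/b = 1)
Z(a, g) = (-64 + g)/(1 + a) (Z(a, g) = (g - 64)/(a + 1) = (-64 + g)/(1 + a))
(Z(-204, -110) + 2688)/(-43866 - 15007) = ((-64 - 110)/(1 - 204) + 2688)/(-43866 - 15007) = (-174/(-203) + 2688)/(-58873) = (-1/203*(-174) + 2688)*(-1/58873) = (6/7 + 2688)*(-1/58873) = (18822/7)*(-1/58873) = -18822/412111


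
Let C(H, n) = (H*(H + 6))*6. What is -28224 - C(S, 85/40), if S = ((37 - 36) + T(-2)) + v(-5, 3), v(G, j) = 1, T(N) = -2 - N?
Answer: -28320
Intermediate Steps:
S = 2 (S = ((37 - 36) + (-2 - 1*(-2))) + 1 = (1 + (-2 + 2)) + 1 = (1 + 0) + 1 = 1 + 1 = 2)
C(H, n) = 6*H*(6 + H) (C(H, n) = (H*(6 + H))*6 = 6*H*(6 + H))
-28224 - C(S, 85/40) = -28224 - 6*2*(6 + 2) = -28224 - 6*2*8 = -28224 - 1*96 = -28224 - 96 = -28320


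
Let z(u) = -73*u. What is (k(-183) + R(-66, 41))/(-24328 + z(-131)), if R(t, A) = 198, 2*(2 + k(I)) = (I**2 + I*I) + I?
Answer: -67187/29530 ≈ -2.2752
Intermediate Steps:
k(I) = -2 + I**2 + I/2 (k(I) = -2 + ((I**2 + I*I) + I)/2 = -2 + ((I**2 + I**2) + I)/2 = -2 + (2*I**2 + I)/2 = -2 + (I + 2*I**2)/2 = -2 + (I**2 + I/2) = -2 + I**2 + I/2)
(k(-183) + R(-66, 41))/(-24328 + z(-131)) = ((-2 + (-183)**2 + (1/2)*(-183)) + 198)/(-24328 - 73*(-131)) = ((-2 + 33489 - 183/2) + 198)/(-24328 + 9563) = (66791/2 + 198)/(-14765) = (67187/2)*(-1/14765) = -67187/29530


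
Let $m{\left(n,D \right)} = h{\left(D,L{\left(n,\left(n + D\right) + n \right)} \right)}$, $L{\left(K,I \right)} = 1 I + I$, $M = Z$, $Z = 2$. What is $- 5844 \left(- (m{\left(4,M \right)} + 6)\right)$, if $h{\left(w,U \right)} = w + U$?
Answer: $163632$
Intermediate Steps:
$M = 2$
$L{\left(K,I \right)} = 2 I$ ($L{\left(K,I \right)} = I + I = 2 I$)
$h{\left(w,U \right)} = U + w$
$m{\left(n,D \right)} = 3 D + 4 n$ ($m{\left(n,D \right)} = 2 \left(\left(n + D\right) + n\right) + D = 2 \left(\left(D + n\right) + n\right) + D = 2 \left(D + 2 n\right) + D = \left(2 D + 4 n\right) + D = 3 D + 4 n$)
$- 5844 \left(- (m{\left(4,M \right)} + 6)\right) = - 5844 \left(- (\left(3 \cdot 2 + 4 \cdot 4\right) + 6)\right) = - 5844 \left(- (\left(6 + 16\right) + 6)\right) = - 5844 \left(- (22 + 6)\right) = - 5844 \left(\left(-1\right) 28\right) = \left(-5844\right) \left(-28\right) = 163632$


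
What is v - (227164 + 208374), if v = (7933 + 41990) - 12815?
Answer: -398430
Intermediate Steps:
v = 37108 (v = 49923 - 12815 = 37108)
v - (227164 + 208374) = 37108 - (227164 + 208374) = 37108 - 1*435538 = 37108 - 435538 = -398430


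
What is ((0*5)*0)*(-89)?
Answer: 0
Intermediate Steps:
((0*5)*0)*(-89) = (0*0)*(-89) = 0*(-89) = 0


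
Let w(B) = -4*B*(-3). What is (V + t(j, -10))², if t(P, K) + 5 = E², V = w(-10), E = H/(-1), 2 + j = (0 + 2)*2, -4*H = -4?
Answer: 15376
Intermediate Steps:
H = 1 (H = -¼*(-4) = 1)
j = 2 (j = -2 + (0 + 2)*2 = -2 + 2*2 = -2 + 4 = 2)
E = -1 (E = 1/(-1) = 1*(-1) = -1)
w(B) = 12*B
V = -120 (V = 12*(-10) = -120)
t(P, K) = -4 (t(P, K) = -5 + (-1)² = -5 + 1 = -4)
(V + t(j, -10))² = (-120 - 4)² = (-124)² = 15376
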